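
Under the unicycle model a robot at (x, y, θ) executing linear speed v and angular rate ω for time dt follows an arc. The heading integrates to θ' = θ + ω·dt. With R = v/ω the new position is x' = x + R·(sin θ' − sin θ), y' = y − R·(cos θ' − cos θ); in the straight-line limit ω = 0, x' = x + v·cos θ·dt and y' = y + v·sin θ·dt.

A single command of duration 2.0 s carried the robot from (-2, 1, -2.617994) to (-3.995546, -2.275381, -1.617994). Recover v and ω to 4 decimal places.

Δθ = -1.617994 − -2.617994 = 1.000000
ω = Δθ/dt = 1.000000/2.0 = 0.5000
R = −Δy/(cos θ' − cos θ) = 4.0000
v = R·ω = 4.0000·0.5000 = 2.0000

v = 2.0000, ω = 0.5000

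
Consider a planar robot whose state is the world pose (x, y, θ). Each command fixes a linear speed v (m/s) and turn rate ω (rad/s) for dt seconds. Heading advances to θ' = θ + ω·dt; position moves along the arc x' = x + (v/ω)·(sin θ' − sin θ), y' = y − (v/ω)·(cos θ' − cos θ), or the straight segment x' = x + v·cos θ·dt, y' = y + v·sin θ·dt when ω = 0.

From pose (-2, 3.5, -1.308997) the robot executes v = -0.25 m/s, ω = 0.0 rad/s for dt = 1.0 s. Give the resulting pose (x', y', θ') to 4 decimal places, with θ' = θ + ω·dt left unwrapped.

θ' = -1.3090 + 0.0·1.0 = -1.3090
ω = 0 → straight: x' = -2 + -0.25·cos(-1.3090)·1.0 = -2.0647
y' = 3.5 + -0.25·sin(-1.3090)·1.0 = 3.7415

(-2.0647, 3.7415, -1.3090)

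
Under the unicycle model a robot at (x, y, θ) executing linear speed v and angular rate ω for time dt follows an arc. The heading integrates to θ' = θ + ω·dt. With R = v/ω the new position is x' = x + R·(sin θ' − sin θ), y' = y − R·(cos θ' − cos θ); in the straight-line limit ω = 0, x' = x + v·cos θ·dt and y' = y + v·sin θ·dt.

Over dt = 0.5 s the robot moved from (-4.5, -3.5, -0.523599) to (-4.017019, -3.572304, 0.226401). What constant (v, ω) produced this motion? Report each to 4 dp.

Δθ = 0.226401 − -0.523599 = 0.750000
ω = Δθ/dt = 0.750000/0.5 = 1.5000
R = Δx/(sin θ' − sin θ) = 0.6667
v = R·ω = 0.6667·1.5000 = 1.0000

v = 1.0000, ω = 1.5000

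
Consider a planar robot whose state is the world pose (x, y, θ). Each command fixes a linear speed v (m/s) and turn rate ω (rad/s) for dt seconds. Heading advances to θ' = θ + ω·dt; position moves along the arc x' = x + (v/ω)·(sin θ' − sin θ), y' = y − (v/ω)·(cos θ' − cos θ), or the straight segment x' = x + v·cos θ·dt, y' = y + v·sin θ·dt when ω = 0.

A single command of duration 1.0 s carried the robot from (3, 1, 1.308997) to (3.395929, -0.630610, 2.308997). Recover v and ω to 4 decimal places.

Δθ = 2.308997 − 1.308997 = 1.000000
ω = Δθ/dt = 1.000000/1.0 = 1.0000
R = −Δy/(cos θ' − cos θ) = -1.7500
v = R·ω = -1.7500·1.0000 = -1.7500

v = -1.7500, ω = 1.0000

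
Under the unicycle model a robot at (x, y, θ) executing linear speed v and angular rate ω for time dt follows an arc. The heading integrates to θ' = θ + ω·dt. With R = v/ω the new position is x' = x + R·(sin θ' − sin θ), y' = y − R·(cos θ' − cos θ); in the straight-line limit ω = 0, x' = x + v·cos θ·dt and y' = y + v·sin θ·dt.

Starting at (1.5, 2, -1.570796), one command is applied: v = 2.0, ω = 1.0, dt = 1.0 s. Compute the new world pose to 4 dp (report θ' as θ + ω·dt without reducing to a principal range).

(2.4194, 0.3171, -0.5708)

θ' = -1.5708 + 1.0·1.0 = -0.5708
R = v/ω = 2.0/1.0 = 2.0000
x' = 1.5 + 2.0000·(sin -0.5708 − sin -1.5708) = 2.4194
y' = 2 − 2.0000·(cos -0.5708 − cos -1.5708) = 0.3171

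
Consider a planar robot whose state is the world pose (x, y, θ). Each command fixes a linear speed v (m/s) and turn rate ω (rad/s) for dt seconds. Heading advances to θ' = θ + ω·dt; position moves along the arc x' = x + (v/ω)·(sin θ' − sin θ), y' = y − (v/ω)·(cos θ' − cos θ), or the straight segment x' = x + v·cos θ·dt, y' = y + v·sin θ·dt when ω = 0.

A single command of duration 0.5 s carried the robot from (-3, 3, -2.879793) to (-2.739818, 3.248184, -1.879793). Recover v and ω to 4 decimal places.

Δθ = -1.879793 − -2.879793 = 1.000000
ω = Δθ/dt = 1.000000/0.5 = 2.0000
R = Δx/(sin θ' − sin θ) = -0.3750
v = R·ω = -0.3750·2.0000 = -0.7500

v = -0.7500, ω = 2.0000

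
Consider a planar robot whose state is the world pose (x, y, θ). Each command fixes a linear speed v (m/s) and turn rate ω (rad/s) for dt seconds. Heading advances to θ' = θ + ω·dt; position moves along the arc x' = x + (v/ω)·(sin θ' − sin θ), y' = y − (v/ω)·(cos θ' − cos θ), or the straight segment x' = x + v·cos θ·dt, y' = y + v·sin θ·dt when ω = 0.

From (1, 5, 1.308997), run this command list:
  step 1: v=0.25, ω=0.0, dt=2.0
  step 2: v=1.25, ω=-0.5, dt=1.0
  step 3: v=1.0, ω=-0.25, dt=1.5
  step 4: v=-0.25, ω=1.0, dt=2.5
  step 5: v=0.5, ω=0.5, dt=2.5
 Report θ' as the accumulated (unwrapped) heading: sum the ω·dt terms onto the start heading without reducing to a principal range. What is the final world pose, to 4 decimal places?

step 1: θ'=1.3090 (straight) → pose (1.1294, 5.4830, 1.3090)
step 2: θ'=0.8090 (R=-2.5000) → pose (1.7352, 6.5615, 0.8090)
step 3: θ'=0.4340 (R=-4.0000) → pose (2.9476, 7.4297, 0.4340)
step 4: θ'=2.9340 (R=-0.2500) → pose (3.0012, 6.9583, 2.9340)
step 5: θ'=4.1840 (R=1.0000) → pose (1.9315, 6.4839, 4.1840)

(1.9315, 6.4839, 4.1840)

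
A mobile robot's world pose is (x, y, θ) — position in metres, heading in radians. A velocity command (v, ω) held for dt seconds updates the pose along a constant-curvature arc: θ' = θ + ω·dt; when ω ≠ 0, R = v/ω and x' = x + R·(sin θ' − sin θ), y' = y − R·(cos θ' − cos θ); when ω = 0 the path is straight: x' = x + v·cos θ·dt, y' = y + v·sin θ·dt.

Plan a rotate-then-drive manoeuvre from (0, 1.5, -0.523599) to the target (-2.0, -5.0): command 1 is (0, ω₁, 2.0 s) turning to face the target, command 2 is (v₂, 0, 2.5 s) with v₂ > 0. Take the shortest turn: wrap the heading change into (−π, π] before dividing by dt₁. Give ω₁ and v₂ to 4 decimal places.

ω₁ = -0.6728, v₂ = 2.7203

heading to target = atan2(-5−1.5, -2−0) = -1.8693
Δθ = wrap(-1.8693 − -0.5236) = -1.3457; ω₁ = Δθ/dt₁ = -0.6728
distance = √((-2−0)² + (-5−1.5)²) = 6.8007; v₂ = distance/dt₂ = 2.7203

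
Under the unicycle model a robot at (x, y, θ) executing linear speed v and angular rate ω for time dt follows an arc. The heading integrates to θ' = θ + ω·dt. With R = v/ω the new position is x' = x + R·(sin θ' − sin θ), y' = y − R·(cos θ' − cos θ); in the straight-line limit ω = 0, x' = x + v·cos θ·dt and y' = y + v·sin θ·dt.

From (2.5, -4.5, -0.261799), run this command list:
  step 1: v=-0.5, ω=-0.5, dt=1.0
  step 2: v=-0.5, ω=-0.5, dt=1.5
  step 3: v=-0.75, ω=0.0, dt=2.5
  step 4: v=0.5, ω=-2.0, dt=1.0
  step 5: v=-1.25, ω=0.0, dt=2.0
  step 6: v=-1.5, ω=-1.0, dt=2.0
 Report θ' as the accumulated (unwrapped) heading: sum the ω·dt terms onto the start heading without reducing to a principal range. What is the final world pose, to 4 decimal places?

step 1: θ'=-0.7618 (R=1.0000) → pose (2.0686, -4.2577, -0.7618)
step 2: θ'=-1.5118 (R=1.0000) → pose (1.7606, -3.5930, -1.5118)
step 3: θ'=-1.5118 (straight) → pose (1.6500, -1.7213, -1.5118)
step 4: θ'=-3.5118 (R=-0.2500) → pose (1.3100, -1.9691, -3.5118)
step 5: θ'=-3.5118 (straight) → pose (3.6406, -2.8736, -3.5118)
step 6: θ'=-5.5118 (R=1.5000) → pose (4.1436, -5.3474, -5.5118)

(4.1436, -5.3474, -5.5118)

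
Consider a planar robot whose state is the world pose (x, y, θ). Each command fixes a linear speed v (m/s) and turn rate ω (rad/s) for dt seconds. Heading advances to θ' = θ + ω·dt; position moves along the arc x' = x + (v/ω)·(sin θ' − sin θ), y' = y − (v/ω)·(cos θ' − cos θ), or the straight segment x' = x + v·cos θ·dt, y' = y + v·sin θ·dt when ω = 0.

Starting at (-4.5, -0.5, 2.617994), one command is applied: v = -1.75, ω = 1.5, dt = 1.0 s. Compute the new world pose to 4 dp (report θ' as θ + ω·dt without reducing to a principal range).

(-2.9501, -0.1430, 4.1180)

θ' = 2.6180 + 1.5·1.0 = 4.1180
R = v/ω = -1.75/1.5 = -1.1667
x' = -4.5 + -1.1667·(sin 4.1180 − sin 2.6180) = -2.9501
y' = -0.5 − -1.1667·(cos 4.1180 − cos 2.6180) = -0.1430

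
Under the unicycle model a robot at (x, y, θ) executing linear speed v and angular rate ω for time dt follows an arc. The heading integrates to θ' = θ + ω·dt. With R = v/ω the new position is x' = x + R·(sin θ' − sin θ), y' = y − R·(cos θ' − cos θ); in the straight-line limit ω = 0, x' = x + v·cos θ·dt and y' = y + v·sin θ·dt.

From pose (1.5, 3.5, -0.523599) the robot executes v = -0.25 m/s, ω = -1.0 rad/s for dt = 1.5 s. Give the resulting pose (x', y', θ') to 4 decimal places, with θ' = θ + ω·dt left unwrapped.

θ' = -0.5236 + -1.0·1.5 = -2.0236
R = v/ω = -0.25/-1.0 = 0.2500
x' = 1.5 + 0.2500·(sin -2.0236 − sin -0.5236) = 1.4002
y' = 3.5 − 0.2500·(cos -2.0236 − cos -0.5236) = 3.8259

(1.4002, 3.8259, -2.0236)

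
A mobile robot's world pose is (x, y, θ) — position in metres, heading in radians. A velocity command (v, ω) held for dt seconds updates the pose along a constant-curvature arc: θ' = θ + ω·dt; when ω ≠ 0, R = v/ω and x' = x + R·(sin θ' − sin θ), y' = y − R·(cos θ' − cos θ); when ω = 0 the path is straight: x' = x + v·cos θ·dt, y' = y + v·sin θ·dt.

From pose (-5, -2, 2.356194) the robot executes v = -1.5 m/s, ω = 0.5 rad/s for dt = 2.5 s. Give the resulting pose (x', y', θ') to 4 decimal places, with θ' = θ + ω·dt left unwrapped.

(-1.5345, -2.5607, 3.6062)

θ' = 2.3562 + 0.5·2.5 = 3.6062
R = v/ω = -1.5/0.5 = -3.0000
x' = -5 + -3.0000·(sin 3.6062 − sin 2.3562) = -1.5345
y' = -2 − -3.0000·(cos 3.6062 − cos 2.3562) = -2.5607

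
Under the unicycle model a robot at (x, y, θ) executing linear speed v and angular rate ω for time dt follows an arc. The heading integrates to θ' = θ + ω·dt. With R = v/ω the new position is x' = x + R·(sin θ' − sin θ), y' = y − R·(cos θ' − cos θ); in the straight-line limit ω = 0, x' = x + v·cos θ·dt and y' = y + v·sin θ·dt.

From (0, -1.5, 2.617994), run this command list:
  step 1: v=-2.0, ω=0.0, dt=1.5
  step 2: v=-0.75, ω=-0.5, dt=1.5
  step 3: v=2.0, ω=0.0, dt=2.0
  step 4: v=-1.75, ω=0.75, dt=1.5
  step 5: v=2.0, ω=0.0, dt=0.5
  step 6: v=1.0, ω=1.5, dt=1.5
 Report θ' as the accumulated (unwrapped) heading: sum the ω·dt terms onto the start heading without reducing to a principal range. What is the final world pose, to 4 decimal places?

step 1: θ'=2.6180 (straight) → pose (2.5981, -3.0000, 2.6180)
step 2: θ'=1.8680 (R=1.5000) → pose (3.2823, -3.8598, 1.8680)
step 3: θ'=1.8680 (straight) → pose (2.1110, -0.0351, 1.8680)
step 4: θ'=2.9930 (R=-2.3333) → pose (3.9965, -1.6595, 2.9930)
step 5: θ'=2.9930 (straight) → pose (3.0076, -1.5114, 2.9930)
step 6: θ'=5.2430 (R=0.6667) → pose (2.3339, -2.5081, 5.2430)

(2.3339, -2.5081, 5.2430)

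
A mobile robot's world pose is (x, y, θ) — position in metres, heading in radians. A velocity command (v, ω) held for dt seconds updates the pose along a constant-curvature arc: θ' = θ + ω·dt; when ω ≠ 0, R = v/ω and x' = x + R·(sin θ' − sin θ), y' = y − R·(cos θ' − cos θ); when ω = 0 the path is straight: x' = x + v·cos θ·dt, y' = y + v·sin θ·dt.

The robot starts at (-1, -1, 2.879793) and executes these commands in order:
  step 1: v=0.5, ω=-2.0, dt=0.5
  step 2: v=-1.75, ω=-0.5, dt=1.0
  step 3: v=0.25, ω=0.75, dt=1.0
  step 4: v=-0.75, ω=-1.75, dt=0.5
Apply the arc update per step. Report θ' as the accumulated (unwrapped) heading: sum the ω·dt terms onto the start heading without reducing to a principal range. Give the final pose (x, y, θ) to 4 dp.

(-1.0720, -2.6838, 1.2548)

step 1: θ'=1.8798 (R=-0.2500) → pose (-1.1735, -0.8345, 1.8798)
step 2: θ'=1.3798 (R=3.5000) → pose (-1.0713, -2.5634, 1.3798)
step 3: θ'=2.1298 (R=0.3333) → pose (-1.1160, -2.3233, 2.1298)
step 4: θ'=1.2548 (R=0.4286) → pose (-1.0720, -2.6838, 1.2548)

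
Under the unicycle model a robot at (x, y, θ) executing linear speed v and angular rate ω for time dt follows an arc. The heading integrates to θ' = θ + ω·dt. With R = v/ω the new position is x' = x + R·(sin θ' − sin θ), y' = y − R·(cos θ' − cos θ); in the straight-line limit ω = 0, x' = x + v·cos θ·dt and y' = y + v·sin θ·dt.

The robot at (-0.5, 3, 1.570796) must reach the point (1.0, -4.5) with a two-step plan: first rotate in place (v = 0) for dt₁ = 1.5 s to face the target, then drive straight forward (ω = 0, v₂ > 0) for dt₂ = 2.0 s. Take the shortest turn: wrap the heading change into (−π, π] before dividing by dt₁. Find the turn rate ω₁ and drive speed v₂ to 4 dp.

ω₁ = -1.9628, v₂ = 3.8243

heading to target = atan2(-4.5−3, 1−-0.5) = -1.3734
Δθ = wrap(-1.3734 − 1.5708) = -2.9442; ω₁ = Δθ/dt₁ = -1.9628
distance = √((1−-0.5)² + (-4.5−3)²) = 7.6485; v₂ = distance/dt₂ = 3.8243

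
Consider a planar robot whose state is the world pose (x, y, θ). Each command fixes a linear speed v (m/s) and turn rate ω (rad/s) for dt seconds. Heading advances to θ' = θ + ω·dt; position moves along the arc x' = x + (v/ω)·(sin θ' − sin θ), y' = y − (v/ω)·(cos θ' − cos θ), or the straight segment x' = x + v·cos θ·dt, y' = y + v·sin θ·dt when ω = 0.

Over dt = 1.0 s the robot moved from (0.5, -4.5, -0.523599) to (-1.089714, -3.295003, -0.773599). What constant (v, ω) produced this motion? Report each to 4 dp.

Δθ = -0.773599 − -0.523599 = -0.250000
ω = Δθ/dt = -0.250000/1.0 = -0.2500
R = Δx/(sin θ' − sin θ) = 8.0000
v = R·ω = 8.0000·-0.2500 = -2.0000

v = -2.0000, ω = -0.2500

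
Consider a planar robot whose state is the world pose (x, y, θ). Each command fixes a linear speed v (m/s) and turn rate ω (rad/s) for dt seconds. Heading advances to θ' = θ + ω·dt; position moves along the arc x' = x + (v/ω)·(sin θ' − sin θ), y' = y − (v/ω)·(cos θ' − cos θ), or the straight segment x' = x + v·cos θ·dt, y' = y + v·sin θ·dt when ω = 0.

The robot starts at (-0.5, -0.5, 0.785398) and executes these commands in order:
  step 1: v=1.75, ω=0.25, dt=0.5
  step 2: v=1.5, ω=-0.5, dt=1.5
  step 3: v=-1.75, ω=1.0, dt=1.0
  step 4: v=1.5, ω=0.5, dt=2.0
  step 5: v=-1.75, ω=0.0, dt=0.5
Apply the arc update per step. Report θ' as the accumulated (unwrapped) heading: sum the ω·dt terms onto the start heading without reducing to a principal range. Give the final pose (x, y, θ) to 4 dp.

(0.8725, 2.3853, 2.1604)

step 1: θ'=0.9104 (R=7.0000) → pose (0.0785, 0.1557, 0.9104)
step 2: θ'=0.1604 (R=-3.0000) → pose (1.9686, 1.2769, 0.1604)
step 3: θ'=1.1604 (R=-1.7500) → pose (0.6434, 0.2476, 1.1604)
step 4: θ'=2.1604 (R=3.0000) → pose (0.3860, 3.1126, 2.1604)
step 5: θ'=2.1604 (straight) → pose (0.8725, 2.3853, 2.1604)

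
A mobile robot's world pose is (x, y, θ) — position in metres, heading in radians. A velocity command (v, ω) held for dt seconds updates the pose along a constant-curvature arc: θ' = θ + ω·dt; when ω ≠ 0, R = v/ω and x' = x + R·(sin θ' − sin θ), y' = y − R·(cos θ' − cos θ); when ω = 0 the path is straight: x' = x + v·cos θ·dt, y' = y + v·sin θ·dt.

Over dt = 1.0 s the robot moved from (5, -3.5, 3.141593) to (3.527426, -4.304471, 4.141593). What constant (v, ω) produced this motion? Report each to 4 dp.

v = 1.7500, ω = 1.0000

Δθ = 4.141593 − 3.141593 = 1.000000
ω = Δθ/dt = 1.000000/1.0 = 1.0000
R = Δx/(sin θ' − sin θ) = 1.7500
v = R·ω = 1.7500·1.0000 = 1.7500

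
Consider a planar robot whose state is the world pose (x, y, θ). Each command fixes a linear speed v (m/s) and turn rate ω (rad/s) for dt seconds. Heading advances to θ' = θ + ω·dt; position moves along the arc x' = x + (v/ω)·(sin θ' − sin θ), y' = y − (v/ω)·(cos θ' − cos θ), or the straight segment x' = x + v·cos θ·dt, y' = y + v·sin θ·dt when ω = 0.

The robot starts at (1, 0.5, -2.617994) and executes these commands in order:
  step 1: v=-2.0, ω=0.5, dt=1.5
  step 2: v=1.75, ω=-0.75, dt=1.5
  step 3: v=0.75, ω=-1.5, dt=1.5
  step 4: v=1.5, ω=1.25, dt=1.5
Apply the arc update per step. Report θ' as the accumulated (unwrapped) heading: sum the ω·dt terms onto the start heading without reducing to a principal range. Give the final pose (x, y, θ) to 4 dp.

(-0.3319, 3.6926, -3.3680)

step 1: θ'=-1.8680 (R=-4.0000) → pose (2.8246, 2.7927, -1.8680)
step 2: θ'=-2.9930 (R=-2.3333) → pose (0.9391, 1.1684, -2.9930)
step 3: θ'=-5.2430 (R=-0.5000) → pose (0.4338, 1.9159, -5.2430)
step 4: θ'=-3.3680 (R=1.2000) → pose (-0.3319, 3.6926, -3.3680)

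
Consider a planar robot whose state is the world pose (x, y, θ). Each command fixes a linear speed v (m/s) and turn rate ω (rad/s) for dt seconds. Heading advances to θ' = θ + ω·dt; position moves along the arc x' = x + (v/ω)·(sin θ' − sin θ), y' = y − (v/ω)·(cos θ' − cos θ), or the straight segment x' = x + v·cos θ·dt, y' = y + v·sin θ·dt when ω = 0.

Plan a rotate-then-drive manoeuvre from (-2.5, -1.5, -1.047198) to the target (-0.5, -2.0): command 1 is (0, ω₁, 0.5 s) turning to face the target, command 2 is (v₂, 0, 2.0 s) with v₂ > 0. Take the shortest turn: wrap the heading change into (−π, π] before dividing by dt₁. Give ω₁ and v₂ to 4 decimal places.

heading to target = atan2(-2−-1.5, -0.5−-2.5) = -0.2450
Δθ = wrap(-0.2450 − -1.0472) = 0.8022; ω₁ = Δθ/dt₁ = 1.6044
distance = √((-0.5−-2.5)² + (-2−-1.5)²) = 2.0616; v₂ = distance/dt₂ = 1.0308

ω₁ = 1.6044, v₂ = 1.0308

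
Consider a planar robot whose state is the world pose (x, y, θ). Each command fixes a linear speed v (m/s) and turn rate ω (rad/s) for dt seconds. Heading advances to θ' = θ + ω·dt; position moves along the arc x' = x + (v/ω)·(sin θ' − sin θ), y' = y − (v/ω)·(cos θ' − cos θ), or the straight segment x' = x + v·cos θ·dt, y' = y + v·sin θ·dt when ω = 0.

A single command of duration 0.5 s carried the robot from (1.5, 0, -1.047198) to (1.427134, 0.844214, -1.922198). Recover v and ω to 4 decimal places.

v = -1.7500, ω = -1.7500

Δθ = -1.922198 − -1.047198 = -0.875000
ω = Δθ/dt = -0.875000/0.5 = -1.7500
R = −Δy/(cos θ' − cos θ) = 1.0000
v = R·ω = 1.0000·-1.7500 = -1.7500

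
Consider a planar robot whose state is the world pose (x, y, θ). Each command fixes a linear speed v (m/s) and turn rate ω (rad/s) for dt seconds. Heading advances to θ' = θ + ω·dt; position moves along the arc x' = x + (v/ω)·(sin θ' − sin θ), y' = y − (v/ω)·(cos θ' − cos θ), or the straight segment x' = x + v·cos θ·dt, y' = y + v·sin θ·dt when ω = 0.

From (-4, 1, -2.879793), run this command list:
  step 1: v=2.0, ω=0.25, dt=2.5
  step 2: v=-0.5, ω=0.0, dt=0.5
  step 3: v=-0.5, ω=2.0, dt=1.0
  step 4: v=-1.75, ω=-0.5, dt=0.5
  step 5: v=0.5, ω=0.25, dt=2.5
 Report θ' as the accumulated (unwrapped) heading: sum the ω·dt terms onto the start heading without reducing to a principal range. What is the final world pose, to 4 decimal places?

(-7.7061, -0.9900, 0.1202)

step 1: θ'=-2.2548 (R=8.0000) → pose (-8.1299, -1.6722, -2.2548)
step 2: θ'=-2.2548 (straight) → pose (-7.9719, -1.4785, -2.2548)
step 3: θ'=-0.2548 (R=-0.2500) → pose (-8.1027, -1.0786, -0.2548)
step 4: θ'=-0.5048 (R=3.5000) → pose (-8.9132, -0.7550, -0.5048)
step 5: θ'=0.1202 (R=2.0000) → pose (-7.7061, -0.9900, 0.1202)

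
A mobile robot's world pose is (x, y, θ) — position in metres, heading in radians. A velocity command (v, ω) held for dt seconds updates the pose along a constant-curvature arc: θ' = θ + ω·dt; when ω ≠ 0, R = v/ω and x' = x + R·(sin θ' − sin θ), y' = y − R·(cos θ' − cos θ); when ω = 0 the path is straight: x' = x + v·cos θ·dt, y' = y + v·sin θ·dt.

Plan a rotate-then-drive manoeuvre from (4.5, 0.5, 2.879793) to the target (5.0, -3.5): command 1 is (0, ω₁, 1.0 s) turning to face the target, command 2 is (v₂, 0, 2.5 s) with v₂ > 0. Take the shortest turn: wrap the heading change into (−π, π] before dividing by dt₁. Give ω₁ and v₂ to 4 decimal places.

heading to target = atan2(-3.5−0.5, 5−4.5) = -1.4464
Δθ = wrap(-1.4464 − 2.8798) = 1.9570; ω₁ = Δθ/dt₁ = 1.9570
distance = √((5−4.5)² + (-3.5−0.5)²) = 4.0311; v₂ = distance/dt₂ = 1.6125

ω₁ = 1.9570, v₂ = 1.6125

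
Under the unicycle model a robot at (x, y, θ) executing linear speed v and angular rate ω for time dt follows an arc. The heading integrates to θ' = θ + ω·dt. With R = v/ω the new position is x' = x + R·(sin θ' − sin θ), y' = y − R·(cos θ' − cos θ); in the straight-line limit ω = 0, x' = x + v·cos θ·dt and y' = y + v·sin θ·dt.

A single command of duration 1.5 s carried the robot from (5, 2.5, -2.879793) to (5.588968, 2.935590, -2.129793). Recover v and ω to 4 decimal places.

v = -0.5000, ω = 0.5000

Δθ = -2.129793 − -2.879793 = 0.750000
ω = Δθ/dt = 0.750000/1.5 = 0.5000
R = Δx/(sin θ' − sin θ) = -1.0000
v = R·ω = -1.0000·0.5000 = -0.5000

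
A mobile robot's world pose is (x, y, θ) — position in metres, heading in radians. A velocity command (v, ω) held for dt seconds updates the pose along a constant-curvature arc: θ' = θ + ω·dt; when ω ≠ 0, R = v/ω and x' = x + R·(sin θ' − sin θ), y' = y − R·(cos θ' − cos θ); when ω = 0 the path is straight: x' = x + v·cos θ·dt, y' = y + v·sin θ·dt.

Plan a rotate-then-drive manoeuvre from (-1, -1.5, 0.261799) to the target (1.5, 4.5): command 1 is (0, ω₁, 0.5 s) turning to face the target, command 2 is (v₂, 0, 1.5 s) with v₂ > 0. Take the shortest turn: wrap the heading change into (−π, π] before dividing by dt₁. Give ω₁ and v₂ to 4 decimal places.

ω₁ = 1.8284, v₂ = 4.3333

heading to target = atan2(4.5−-1.5, 1.5−-1) = 1.1760
Δθ = wrap(1.1760 − 0.2618) = 0.9142; ω₁ = Δθ/dt₁ = 1.8284
distance = √((1.5−-1)² + (4.5−-1.5)²) = 6.5000; v₂ = distance/dt₂ = 4.3333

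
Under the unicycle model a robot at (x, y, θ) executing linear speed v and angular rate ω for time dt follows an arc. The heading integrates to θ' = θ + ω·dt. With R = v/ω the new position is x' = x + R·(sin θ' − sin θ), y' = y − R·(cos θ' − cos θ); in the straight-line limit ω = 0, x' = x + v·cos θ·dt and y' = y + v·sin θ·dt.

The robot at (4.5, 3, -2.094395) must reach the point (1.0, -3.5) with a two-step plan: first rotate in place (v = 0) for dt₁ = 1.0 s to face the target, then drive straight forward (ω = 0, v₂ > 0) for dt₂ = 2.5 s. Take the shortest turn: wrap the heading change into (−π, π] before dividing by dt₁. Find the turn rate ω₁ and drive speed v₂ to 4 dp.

ω₁ = 0.0297, v₂ = 2.9530

heading to target = atan2(-3.5−3, 1−4.5) = -2.0647
Δθ = wrap(-2.0647 − -2.0944) = 0.0297; ω₁ = Δθ/dt₁ = 0.0297
distance = √((1−4.5)² + (-3.5−3)²) = 7.3824; v₂ = distance/dt₂ = 2.9530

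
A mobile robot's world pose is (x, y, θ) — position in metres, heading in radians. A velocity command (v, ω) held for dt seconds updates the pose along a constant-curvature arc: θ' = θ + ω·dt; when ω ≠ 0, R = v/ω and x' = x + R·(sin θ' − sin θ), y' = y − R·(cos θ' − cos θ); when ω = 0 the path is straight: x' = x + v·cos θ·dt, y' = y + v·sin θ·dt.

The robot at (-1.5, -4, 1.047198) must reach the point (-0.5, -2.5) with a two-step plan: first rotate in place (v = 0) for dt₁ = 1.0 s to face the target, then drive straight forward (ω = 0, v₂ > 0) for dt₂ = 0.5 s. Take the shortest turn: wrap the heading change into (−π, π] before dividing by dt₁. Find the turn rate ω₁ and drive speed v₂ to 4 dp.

ω₁ = -0.0644, v₂ = 3.6056

heading to target = atan2(-2.5−-4, -0.5−-1.5) = 0.9828
Δθ = wrap(0.9828 − 1.0472) = -0.0644; ω₁ = Δθ/dt₁ = -0.0644
distance = √((-0.5−-1.5)² + (-2.5−-4)²) = 1.8028; v₂ = distance/dt₂ = 3.6056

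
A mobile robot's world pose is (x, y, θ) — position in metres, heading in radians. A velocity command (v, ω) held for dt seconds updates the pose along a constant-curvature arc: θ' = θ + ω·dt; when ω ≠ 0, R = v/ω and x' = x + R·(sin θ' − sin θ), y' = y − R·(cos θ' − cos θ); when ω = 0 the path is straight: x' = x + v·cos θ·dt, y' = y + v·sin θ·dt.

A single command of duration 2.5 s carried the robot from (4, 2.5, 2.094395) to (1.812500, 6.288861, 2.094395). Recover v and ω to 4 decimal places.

v = 1.7500, ω = 0.0000

Δθ = 2.094395 − 2.094395 = 0.000000
ω = Δθ/dt = 0.000000/2.5 = 0.0000
ω = 0 → v = (Δx·cos θ + Δy·sin θ)/dt = 1.7500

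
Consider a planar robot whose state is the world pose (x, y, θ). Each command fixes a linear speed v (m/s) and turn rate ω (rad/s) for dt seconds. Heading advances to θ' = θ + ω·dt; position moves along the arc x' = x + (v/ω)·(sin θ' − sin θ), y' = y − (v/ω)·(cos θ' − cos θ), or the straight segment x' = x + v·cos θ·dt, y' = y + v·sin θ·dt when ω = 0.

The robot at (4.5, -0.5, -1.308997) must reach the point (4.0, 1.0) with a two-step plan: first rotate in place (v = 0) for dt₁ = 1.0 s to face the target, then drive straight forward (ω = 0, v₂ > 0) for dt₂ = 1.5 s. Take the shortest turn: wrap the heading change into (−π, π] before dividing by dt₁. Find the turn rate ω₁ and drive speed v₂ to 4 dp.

ω₁ = -3.0816, v₂ = 1.0541

heading to target = atan2(1−-0.5, 4−4.5) = 1.8925
Δθ = wrap(1.8925 − -1.3090) = -3.0816; ω₁ = Δθ/dt₁ = -3.0816
distance = √((4−4.5)² + (1−-0.5)²) = 1.5811; v₂ = distance/dt₂ = 1.0541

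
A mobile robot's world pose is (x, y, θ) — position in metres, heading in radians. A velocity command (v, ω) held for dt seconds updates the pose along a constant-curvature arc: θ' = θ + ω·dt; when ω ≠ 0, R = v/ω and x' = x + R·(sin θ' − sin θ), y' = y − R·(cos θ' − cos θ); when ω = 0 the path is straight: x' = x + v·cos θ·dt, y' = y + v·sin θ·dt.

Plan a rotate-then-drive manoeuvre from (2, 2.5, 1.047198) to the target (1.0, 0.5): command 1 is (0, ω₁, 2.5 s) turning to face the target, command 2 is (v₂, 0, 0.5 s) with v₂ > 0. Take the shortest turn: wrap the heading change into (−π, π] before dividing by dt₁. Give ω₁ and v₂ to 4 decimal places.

heading to target = atan2(0.5−2.5, 1−2) = -2.0344
Δθ = wrap(-2.0344 − 1.0472) = -3.0816; ω₁ = Δθ/dt₁ = -1.2327
distance = √((1−2)² + (0.5−2.5)²) = 2.2361; v₂ = distance/dt₂ = 4.4721

ω₁ = -1.2327, v₂ = 4.4721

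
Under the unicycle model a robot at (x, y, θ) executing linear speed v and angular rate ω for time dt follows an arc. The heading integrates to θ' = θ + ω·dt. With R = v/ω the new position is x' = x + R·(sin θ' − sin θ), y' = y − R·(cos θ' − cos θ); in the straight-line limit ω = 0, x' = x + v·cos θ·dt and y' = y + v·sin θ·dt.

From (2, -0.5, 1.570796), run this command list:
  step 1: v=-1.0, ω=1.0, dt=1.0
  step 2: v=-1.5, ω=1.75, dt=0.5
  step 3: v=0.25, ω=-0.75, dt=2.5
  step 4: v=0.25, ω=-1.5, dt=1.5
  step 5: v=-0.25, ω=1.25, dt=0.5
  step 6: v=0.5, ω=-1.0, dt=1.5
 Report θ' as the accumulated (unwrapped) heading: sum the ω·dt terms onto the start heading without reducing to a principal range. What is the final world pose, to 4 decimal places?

step 1: θ'=2.5708 (R=-1.0000) → pose (2.4597, -1.3415, 2.5708)
step 2: θ'=3.4458 (R=-0.8571) → pose (3.1796, -1.4380, 3.4458)
step 3: θ'=1.5708 (R=-0.3333) → pose (2.7464, -1.1200, 1.5708)
step 4: θ'=-0.6792 (R=-0.1667) → pose (3.0177, -0.9903, -0.6792)
step 5: θ'=-0.0542 (R=-0.2000) → pose (2.9029, -0.9462, -0.0542)
step 6: θ'=-1.5542 (R=-0.5000) → pose (3.3758, -1.4372, -1.5542)

(3.3758, -1.4372, -1.5542)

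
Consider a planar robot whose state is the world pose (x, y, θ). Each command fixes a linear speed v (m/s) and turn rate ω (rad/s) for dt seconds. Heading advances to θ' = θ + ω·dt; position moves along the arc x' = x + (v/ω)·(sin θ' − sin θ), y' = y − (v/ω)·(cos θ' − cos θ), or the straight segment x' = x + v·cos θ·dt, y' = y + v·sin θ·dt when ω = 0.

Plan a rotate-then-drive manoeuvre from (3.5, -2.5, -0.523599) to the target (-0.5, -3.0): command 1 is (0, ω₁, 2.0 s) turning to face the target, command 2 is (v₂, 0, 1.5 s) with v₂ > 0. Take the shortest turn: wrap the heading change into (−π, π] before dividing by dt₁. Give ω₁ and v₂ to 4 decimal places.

heading to target = atan2(-3−-2.5, -0.5−3.5) = -3.0172
Δθ = wrap(-3.0172 − -0.5236) = -2.4936; ω₁ = Δθ/dt₁ = -1.2468
distance = √((-0.5−3.5)² + (-3−-2.5)²) = 4.0311; v₂ = distance/dt₂ = 2.6874

ω₁ = -1.2468, v₂ = 2.6874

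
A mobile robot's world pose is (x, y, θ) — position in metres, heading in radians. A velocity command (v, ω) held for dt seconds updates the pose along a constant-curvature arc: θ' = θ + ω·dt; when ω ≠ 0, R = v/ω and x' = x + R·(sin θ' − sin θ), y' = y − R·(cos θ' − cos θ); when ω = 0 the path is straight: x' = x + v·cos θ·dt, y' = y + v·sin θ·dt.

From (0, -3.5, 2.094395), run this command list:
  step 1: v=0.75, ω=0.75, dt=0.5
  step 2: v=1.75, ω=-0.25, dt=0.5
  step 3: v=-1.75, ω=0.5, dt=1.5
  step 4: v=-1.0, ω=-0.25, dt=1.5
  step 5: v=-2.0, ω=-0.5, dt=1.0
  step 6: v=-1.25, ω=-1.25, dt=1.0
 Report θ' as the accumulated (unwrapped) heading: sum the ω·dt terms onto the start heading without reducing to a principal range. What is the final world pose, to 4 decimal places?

(4.4732, -6.4311, 0.9694)

step 1: θ'=2.4694 (R=1.0000) → pose (-0.2433, -3.2175, 2.4694)
step 2: θ'=2.3444 (R=-7.0000) → pose (-0.8922, -2.6314, 2.3444)
step 3: θ'=3.0944 (R=-3.5000) → pose (1.4466, -3.6820, 3.0944)
step 4: θ'=2.7194 (R=4.0000) → pose (2.8969, -4.0287, 2.7194)
step 5: θ'=2.2194 (R=4.0000) → pose (4.4456, -5.2612, 2.2194)
step 6: θ'=0.9694 (R=1.0000) → pose (4.4732, -6.4311, 0.9694)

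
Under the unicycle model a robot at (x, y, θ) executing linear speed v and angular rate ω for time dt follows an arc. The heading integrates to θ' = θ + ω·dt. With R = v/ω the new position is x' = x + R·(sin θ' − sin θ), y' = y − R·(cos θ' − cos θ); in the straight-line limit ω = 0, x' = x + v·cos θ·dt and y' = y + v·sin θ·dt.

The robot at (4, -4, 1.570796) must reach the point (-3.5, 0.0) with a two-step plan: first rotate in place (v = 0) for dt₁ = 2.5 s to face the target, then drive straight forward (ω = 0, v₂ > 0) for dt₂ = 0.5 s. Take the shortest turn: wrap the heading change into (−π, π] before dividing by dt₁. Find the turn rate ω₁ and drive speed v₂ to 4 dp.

heading to target = atan2(0−-4, -3.5−4) = 2.6516
Δθ = wrap(2.6516 − 1.5708) = 1.0808; ω₁ = Δθ/dt₁ = 0.4323
distance = √((-3.5−4)² + (0−-4)²) = 8.5000; v₂ = distance/dt₂ = 17.0000

ω₁ = 0.4323, v₂ = 17.0000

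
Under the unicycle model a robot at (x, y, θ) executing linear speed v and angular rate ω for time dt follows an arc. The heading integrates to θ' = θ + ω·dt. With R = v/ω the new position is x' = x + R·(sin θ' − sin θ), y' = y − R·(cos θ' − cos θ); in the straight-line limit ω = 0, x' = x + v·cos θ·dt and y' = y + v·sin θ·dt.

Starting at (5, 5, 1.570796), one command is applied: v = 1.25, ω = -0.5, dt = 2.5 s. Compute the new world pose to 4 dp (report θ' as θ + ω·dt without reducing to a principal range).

(6.7117, 7.3725, 0.3208)

θ' = 1.5708 + -0.5·2.5 = 0.3208
R = v/ω = 1.25/-0.5 = -2.5000
x' = 5 + -2.5000·(sin 0.3208 − sin 1.5708) = 6.7117
y' = 5 − -2.5000·(cos 0.3208 − cos 1.5708) = 7.3725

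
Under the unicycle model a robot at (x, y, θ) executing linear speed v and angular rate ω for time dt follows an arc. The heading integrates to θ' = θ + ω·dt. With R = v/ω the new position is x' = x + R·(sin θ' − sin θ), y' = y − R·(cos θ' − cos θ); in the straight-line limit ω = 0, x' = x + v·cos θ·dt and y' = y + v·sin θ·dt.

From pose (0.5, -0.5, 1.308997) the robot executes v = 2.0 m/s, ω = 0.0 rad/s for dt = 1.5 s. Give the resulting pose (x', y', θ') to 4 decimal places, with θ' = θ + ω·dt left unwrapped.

(1.2765, 2.3978, 1.3090)

θ' = 1.3090 + 0.0·1.5 = 1.3090
ω = 0 → straight: x' = 0.5 + 2.0·cos(1.3090)·1.5 = 1.2765
y' = -0.5 + 2.0·sin(1.3090)·1.5 = 2.3978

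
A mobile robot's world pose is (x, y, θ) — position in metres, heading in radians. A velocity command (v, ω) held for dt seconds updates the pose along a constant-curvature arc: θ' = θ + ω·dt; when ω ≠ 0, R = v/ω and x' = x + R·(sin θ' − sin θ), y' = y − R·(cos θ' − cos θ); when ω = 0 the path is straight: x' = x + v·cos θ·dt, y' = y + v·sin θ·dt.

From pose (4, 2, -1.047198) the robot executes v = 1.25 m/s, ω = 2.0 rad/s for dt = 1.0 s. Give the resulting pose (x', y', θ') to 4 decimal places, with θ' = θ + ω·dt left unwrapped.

θ' = -1.0472 + 2.0·1.0 = 0.9528
R = v/ω = 1.25/2.0 = 0.6250
x' = 4 + 0.6250·(sin 0.9528 − sin -1.0472) = 5.0507
y' = 2 − 0.6250·(cos 0.9528 − cos -1.0472) = 1.9504

(5.0507, 1.9504, 0.9528)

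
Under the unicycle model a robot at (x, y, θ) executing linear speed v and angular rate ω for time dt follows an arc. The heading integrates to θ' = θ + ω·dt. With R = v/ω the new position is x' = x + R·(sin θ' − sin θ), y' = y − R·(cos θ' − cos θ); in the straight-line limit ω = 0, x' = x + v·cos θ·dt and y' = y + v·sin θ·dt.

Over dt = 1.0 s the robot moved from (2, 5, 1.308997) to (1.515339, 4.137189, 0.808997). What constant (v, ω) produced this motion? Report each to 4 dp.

v = -1.0000, ω = -0.5000

Δθ = 0.808997 − 1.308997 = -0.500000
ω = Δθ/dt = -0.500000/1.0 = -0.5000
R = −Δy/(cos θ' − cos θ) = 2.0000
v = R·ω = 2.0000·-0.5000 = -1.0000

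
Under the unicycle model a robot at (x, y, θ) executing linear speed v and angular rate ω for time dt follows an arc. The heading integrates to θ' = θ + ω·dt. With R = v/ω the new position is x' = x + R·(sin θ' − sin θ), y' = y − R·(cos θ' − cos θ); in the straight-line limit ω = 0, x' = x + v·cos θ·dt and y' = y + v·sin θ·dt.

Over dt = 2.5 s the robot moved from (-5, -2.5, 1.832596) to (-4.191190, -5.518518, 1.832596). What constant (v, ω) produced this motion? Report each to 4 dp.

Δθ = 1.832596 − 1.832596 = 0.000000
ω = Δθ/dt = 0.000000/2.5 = 0.0000
ω = 0 → v = (Δx·cos θ + Δy·sin θ)/dt = -1.2500

v = -1.2500, ω = 0.0000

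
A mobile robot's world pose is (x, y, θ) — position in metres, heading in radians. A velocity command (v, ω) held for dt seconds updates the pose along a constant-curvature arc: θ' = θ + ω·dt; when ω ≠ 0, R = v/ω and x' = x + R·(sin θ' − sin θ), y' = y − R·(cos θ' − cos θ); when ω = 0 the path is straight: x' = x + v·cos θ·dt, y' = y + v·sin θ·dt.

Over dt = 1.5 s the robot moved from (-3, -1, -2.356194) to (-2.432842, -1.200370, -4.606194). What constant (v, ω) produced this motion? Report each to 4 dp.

v = -0.5000, ω = -1.5000

Δθ = -4.606194 − -2.356194 = -2.250000
ω = Δθ/dt = -2.250000/1.5 = -1.5000
R = Δx/(sin θ' − sin θ) = 0.3333
v = R·ω = 0.3333·-1.5000 = -0.5000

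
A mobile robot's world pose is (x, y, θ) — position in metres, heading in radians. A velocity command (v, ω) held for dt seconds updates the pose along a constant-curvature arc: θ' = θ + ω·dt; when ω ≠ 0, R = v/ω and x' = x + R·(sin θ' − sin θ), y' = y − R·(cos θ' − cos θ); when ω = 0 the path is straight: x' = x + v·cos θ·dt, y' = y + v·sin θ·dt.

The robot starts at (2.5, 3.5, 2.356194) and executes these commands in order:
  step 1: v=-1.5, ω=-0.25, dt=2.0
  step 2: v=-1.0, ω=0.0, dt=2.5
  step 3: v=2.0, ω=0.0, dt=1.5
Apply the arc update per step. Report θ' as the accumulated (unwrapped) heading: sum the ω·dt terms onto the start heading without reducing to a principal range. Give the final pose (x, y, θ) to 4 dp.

step 1: θ'=1.8562 (R=6.0000) → pose (4.0147, 0.9466, 1.8562)
step 2: θ'=1.8562 (straight) → pose (4.7185, -1.4523, 1.8562)
step 3: θ'=1.8562 (straight) → pose (3.8739, 1.4264, 1.8562)

(3.8739, 1.4264, 1.8562)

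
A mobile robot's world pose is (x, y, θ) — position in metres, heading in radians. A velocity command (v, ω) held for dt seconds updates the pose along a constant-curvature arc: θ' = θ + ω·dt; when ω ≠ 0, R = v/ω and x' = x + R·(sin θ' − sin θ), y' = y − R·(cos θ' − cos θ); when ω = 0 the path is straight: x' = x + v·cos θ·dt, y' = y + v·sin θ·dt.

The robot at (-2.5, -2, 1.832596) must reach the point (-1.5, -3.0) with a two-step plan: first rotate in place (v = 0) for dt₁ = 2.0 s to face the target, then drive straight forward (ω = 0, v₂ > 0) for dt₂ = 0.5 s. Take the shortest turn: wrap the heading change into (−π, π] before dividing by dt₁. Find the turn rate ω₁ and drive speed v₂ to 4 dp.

heading to target = atan2(-3−-2, -1.5−-2.5) = -0.7854
Δθ = wrap(-0.7854 − 1.8326) = -2.6180; ω₁ = Δθ/dt₁ = -1.3090
distance = √((-1.5−-2.5)² + (-3−-2)²) = 1.4142; v₂ = distance/dt₂ = 2.8284

ω₁ = -1.3090, v₂ = 2.8284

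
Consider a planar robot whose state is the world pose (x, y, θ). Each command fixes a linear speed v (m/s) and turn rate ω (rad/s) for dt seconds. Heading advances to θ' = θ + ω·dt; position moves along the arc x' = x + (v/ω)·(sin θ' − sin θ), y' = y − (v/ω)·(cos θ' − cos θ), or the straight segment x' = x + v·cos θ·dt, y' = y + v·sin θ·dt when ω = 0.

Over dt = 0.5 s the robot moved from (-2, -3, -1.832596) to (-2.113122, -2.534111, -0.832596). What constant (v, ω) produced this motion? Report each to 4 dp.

v = -1.0000, ω = 2.0000

Δθ = -0.832596 − -1.832596 = 1.000000
ω = Δθ/dt = 1.000000/0.5 = 2.0000
R = −Δy/(cos θ' − cos θ) = -0.5000
v = R·ω = -0.5000·2.0000 = -1.0000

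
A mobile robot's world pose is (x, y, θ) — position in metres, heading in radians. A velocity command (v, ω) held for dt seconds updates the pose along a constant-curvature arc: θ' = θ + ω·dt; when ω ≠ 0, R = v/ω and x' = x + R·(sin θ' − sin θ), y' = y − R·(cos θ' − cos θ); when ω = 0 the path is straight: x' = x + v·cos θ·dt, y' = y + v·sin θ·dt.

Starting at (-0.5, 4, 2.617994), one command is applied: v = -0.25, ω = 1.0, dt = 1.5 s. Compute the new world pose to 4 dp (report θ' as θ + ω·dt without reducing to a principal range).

(-0.1679, 4.0765, 4.1180)

θ' = 2.6180 + 1.0·1.5 = 4.1180
R = v/ω = -0.25/1.0 = -0.2500
x' = -0.5 + -0.2500·(sin 4.1180 − sin 2.6180) = -0.1679
y' = 4 − -0.2500·(cos 4.1180 − cos 2.6180) = 4.0765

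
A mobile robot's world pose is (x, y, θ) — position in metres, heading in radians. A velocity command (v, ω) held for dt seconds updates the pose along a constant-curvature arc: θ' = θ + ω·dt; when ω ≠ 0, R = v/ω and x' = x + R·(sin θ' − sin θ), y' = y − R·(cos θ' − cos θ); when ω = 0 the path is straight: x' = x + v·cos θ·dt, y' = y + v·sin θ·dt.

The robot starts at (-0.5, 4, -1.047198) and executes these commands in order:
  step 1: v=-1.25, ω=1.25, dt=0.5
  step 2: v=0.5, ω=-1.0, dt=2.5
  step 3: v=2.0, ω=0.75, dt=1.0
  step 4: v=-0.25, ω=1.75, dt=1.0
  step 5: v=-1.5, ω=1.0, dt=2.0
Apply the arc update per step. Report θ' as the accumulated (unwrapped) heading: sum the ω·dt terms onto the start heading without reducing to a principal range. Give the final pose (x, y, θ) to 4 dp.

step 1: θ'=-0.4222 (R=-1.0000) → pose (-0.9563, 4.4122, -0.4222)
step 2: θ'=-2.9222 (R=-0.5000) → pose (-1.0523, 3.4681, -2.9222)
step 3: θ'=-2.1722 (R=2.6667) → pose (-2.6707, 2.3741, -2.1722)
step 4: θ'=-0.4222 (R=-0.1429) → pose (-2.7300, 2.5853, -0.4222)
step 5: θ'=1.5778 (R=-1.5000) → pose (-4.8446, 1.2065, 1.5778)

(-4.8446, 1.2065, 1.5778)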